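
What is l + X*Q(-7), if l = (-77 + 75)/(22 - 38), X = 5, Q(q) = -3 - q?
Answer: 161/8 ≈ 20.125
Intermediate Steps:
l = ⅛ (l = -2/(-16) = -2*(-1/16) = ⅛ ≈ 0.12500)
l + X*Q(-7) = ⅛ + 5*(-3 - 1*(-7)) = ⅛ + 5*(-3 + 7) = ⅛ + 5*4 = ⅛ + 20 = 161/8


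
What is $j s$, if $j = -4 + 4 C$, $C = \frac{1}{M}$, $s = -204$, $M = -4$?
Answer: $1020$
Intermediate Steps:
$C = - \frac{1}{4}$ ($C = \frac{1}{-4} = - \frac{1}{4} \approx -0.25$)
$j = -5$ ($j = -4 + 4 \left(- \frac{1}{4}\right) = -4 - 1 = -5$)
$j s = \left(-5\right) \left(-204\right) = 1020$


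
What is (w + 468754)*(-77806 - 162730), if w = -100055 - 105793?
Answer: -63238357616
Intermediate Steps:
w = -205848
(w + 468754)*(-77806 - 162730) = (-205848 + 468754)*(-77806 - 162730) = 262906*(-240536) = -63238357616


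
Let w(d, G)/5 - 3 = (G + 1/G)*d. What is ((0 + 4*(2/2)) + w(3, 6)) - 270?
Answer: -317/2 ≈ -158.50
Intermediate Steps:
w(d, G) = 15 + 5*d*(G + 1/G) (w(d, G) = 15 + 5*((G + 1/G)*d) = 15 + 5*(d*(G + 1/G)) = 15 + 5*d*(G + 1/G))
((0 + 4*(2/2)) + w(3, 6)) - 270 = ((0 + 4*(2/2)) + (15 + 5*6*3 + 5*3/6)) - 270 = ((0 + 4*(2*(½))) + (15 + 90 + 5*3*(⅙))) - 270 = ((0 + 4*1) + (15 + 90 + 5/2)) - 270 = ((0 + 4) + 215/2) - 270 = (4 + 215/2) - 270 = 223/2 - 270 = -317/2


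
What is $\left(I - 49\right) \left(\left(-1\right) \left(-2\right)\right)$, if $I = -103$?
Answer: $-304$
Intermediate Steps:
$\left(I - 49\right) \left(\left(-1\right) \left(-2\right)\right) = \left(-103 - 49\right) \left(\left(-1\right) \left(-2\right)\right) = \left(-152\right) 2 = -304$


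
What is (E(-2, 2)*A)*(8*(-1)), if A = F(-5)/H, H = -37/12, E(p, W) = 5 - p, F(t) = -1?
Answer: -672/37 ≈ -18.162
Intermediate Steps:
H = -37/12 (H = -37*1/12 = -37/12 ≈ -3.0833)
A = 12/37 (A = -1/(-37/12) = -1*(-12/37) = 12/37 ≈ 0.32432)
(E(-2, 2)*A)*(8*(-1)) = ((5 - 1*(-2))*(12/37))*(8*(-1)) = ((5 + 2)*(12/37))*(-8) = (7*(12/37))*(-8) = (84/37)*(-8) = -672/37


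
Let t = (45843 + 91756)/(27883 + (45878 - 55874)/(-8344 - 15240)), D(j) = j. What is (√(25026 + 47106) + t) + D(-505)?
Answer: -82211053131/164400667 + 2*√18033 ≈ -231.49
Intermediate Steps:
t = 811283704/164400667 (t = 137599/(27883 - 9996/(-23584)) = 137599/(27883 - 9996*(-1/23584)) = 137599/(27883 + 2499/5896) = 137599/(164400667/5896) = 137599*(5896/164400667) = 811283704/164400667 ≈ 4.9348)
(√(25026 + 47106) + t) + D(-505) = (√(25026 + 47106) + 811283704/164400667) - 505 = (√72132 + 811283704/164400667) - 505 = (2*√18033 + 811283704/164400667) - 505 = (811283704/164400667 + 2*√18033) - 505 = -82211053131/164400667 + 2*√18033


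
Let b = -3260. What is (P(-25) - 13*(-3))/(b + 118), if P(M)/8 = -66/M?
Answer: -1503/78550 ≈ -0.019134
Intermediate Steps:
P(M) = -528/M (P(M) = 8*(-66/M) = -528/M)
(P(-25) - 13*(-3))/(b + 118) = (-528/(-25) - 13*(-3))/(-3260 + 118) = (-528*(-1/25) + 39)/(-3142) = (528/25 + 39)*(-1/3142) = (1503/25)*(-1/3142) = -1503/78550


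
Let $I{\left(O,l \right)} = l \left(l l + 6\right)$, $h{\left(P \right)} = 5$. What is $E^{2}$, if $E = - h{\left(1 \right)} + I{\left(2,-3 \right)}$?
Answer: $2500$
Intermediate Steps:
$I{\left(O,l \right)} = l \left(6 + l^{2}\right)$ ($I{\left(O,l \right)} = l \left(l^{2} + 6\right) = l \left(6 + l^{2}\right)$)
$E = -50$ ($E = \left(-1\right) 5 - 3 \left(6 + \left(-3\right)^{2}\right) = -5 - 3 \left(6 + 9\right) = -5 - 45 = -50$)
$E^{2} = \left(-50\right)^{2} = 2500$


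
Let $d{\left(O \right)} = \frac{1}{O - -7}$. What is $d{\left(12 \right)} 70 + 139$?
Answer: $\frac{2711}{19} \approx 142.68$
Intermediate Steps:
$d{\left(O \right)} = \frac{1}{7 + O}$ ($d{\left(O \right)} = \frac{1}{O + 7} = \frac{1}{7 + O}$)
$d{\left(12 \right)} 70 + 139 = \frac{1}{7 + 12} \cdot 70 + 139 = \frac{1}{19} \cdot 70 + 139 = \frac{70}{19} + 139 = \frac{2711}{19}$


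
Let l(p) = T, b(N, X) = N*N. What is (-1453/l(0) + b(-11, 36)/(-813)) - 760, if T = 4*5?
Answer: -13541309/16260 ≈ -832.80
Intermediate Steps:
T = 20
b(N, X) = N**2
l(p) = 20
(-1453/l(0) + b(-11, 36)/(-813)) - 760 = (-1453/20 + (-11)**2/(-813)) - 760 = (-1453*1/20 + 121*(-1/813)) - 760 = (-1453/20 - 121/813) - 760 = -1183709/16260 - 760 = -13541309/16260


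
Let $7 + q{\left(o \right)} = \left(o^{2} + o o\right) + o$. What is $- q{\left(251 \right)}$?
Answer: $-126246$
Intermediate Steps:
$q{\left(o \right)} = -7 + o + 2 o^{2}$ ($q{\left(o \right)} = -7 + \left(\left(o^{2} + o o\right) + o\right) = -7 + \left(\left(o^{2} + o^{2}\right) + o\right) = -7 + \left(2 o^{2} + o\right) = -7 + \left(o + 2 o^{2}\right) = -7 + o + 2 o^{2}$)
$- q{\left(251 \right)} = - (-7 + 251 + 2 \cdot 251^{2}) = - (-7 + 251 + 2 \cdot 63001) = - (-7 + 251 + 126002) = \left(-1\right) 126246 = -126246$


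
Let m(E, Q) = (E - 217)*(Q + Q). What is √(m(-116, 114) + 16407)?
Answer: 3*I*√6613 ≈ 243.96*I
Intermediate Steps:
m(E, Q) = 2*Q*(-217 + E) (m(E, Q) = (-217 + E)*(2*Q) = 2*Q*(-217 + E))
√(m(-116, 114) + 16407) = √(2*114*(-217 - 116) + 16407) = √(2*114*(-333) + 16407) = √(-75924 + 16407) = √(-59517) = 3*I*√6613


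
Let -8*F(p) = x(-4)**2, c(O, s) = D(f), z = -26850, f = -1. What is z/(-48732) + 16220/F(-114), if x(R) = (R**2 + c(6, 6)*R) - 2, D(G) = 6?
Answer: -52673161/40610 ≈ -1297.0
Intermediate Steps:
c(O, s) = 6
x(R) = -2 + R**2 + 6*R (x(R) = (R**2 + 6*R) - 2 = -2 + R**2 + 6*R)
F(p) = -25/2 (F(p) = -(-2 + (-4)**2 + 6*(-4))**2/8 = -(-2 + 16 - 24)**2/8 = -1/8*(-10)**2 = -1/8*100 = -25/2)
z/(-48732) + 16220/F(-114) = -26850/(-48732) + 16220/(-25/2) = -26850*(-1/48732) + 16220*(-2/25) = 4475/8122 - 6488/5 = -52673161/40610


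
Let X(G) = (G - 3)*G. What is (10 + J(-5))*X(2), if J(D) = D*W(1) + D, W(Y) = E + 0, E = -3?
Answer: -40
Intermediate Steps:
W(Y) = -3 (W(Y) = -3 + 0 = -3)
J(D) = -2*D (J(D) = D*(-3) + D = -3*D + D = -2*D)
X(G) = G*(-3 + G) (X(G) = (-3 + G)*G = G*(-3 + G))
(10 + J(-5))*X(2) = (10 - 2*(-5))*(2*(-3 + 2)) = (10 + 10)*(2*(-1)) = 20*(-2) = -40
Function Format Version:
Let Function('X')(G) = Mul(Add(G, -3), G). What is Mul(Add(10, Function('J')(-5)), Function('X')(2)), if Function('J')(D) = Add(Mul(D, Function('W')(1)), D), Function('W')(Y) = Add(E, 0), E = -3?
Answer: -40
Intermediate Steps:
Function('W')(Y) = -3 (Function('W')(Y) = Add(-3, 0) = -3)
Function('J')(D) = Mul(-2, D) (Function('J')(D) = Add(Mul(D, -3), D) = Add(Mul(-3, D), D) = Mul(-2, D))
Function('X')(G) = Mul(G, Add(-3, G)) (Function('X')(G) = Mul(Add(-3, G), G) = Mul(G, Add(-3, G)))
Mul(Add(10, Function('J')(-5)), Function('X')(2)) = Mul(Add(10, Mul(-2, -5)), Mul(2, Add(-3, 2))) = Mul(Add(10, 10), Mul(2, -1)) = Mul(20, -2) = -40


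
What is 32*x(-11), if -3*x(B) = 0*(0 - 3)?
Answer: 0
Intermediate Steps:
x(B) = 0 (x(B) = -0*(0 - 3) = -0*(-3) = -⅓*0 = 0)
32*x(-11) = 32*0 = 0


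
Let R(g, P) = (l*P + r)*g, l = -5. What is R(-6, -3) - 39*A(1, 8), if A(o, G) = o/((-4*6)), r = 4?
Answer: -899/8 ≈ -112.38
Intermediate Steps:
A(o, G) = -o/24 (A(o, G) = o/(-24) = o*(-1/24) = -o/24)
R(g, P) = g*(4 - 5*P) (R(g, P) = (-5*P + 4)*g = (4 - 5*P)*g = g*(4 - 5*P))
R(-6, -3) - 39*A(1, 8) = -6*(4 - 5*(-3)) - (-13)/8 = -6*(4 + 15) - 39*(-1/24) = -6*19 + 13/8 = -114 + 13/8 = -899/8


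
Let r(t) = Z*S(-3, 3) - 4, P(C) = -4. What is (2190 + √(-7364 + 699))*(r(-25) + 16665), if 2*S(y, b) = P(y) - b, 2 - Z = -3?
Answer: 36449265 + 33287*I*√6665/2 ≈ 3.6449e+7 + 1.3588e+6*I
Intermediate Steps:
Z = 5 (Z = 2 - 1*(-3) = 2 + 3 = 5)
S(y, b) = -2 - b/2 (S(y, b) = (-4 - b)/2 = -2 - b/2)
r(t) = -43/2 (r(t) = 5*(-2 - ½*3) - 4 = 5*(-2 - 3/2) - 4 = 5*(-7/2) - 4 = -35/2 - 4 = -43/2)
(2190 + √(-7364 + 699))*(r(-25) + 16665) = (2190 + √(-7364 + 699))*(-43/2 + 16665) = (2190 + √(-6665))*(33287/2) = (2190 + I*√6665)*(33287/2) = 36449265 + 33287*I*√6665/2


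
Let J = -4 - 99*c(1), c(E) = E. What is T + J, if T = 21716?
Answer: 21613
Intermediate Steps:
J = -103 (J = -4 - 99*1 = -4 - 99 = -103)
T + J = 21716 - 103 = 21613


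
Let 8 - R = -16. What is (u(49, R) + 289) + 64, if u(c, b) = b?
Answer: 377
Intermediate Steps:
R = 24 (R = 8 - 1*(-16) = 8 + 16 = 24)
(u(49, R) + 289) + 64 = (24 + 289) + 64 = 313 + 64 = 377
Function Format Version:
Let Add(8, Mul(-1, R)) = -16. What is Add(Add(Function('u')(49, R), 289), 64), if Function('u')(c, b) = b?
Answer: 377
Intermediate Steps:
R = 24 (R = Add(8, Mul(-1, -16)) = Add(8, 16) = 24)
Add(Add(Function('u')(49, R), 289), 64) = Add(Add(24, 289), 64) = Add(313, 64) = 377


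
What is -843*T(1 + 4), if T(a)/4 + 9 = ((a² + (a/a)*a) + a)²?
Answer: -4100352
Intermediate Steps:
T(a) = -36 + 4*(a² + 2*a)² (T(a) = -36 + 4*((a² + (a/a)*a) + a)² = -36 + 4*((a² + 1*a) + a)² = -36 + 4*((a² + a) + a)² = -36 + 4*((a + a²) + a)² = -36 + 4*(a² + 2*a)²)
-843*T(1 + 4) = -843*(-36 + 4*(1 + 4)²*(2 + (1 + 4))²) = -843*(-36 + 4*5²*(2 + 5)²) = -843*(-36 + 4*25*7²) = -843*(-36 + 4*25*49) = -843*(-36 + 4900) = -843*4864 = -4100352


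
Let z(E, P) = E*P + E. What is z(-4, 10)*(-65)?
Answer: 2860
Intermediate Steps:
z(E, P) = E + E*P
z(-4, 10)*(-65) = -4*(1 + 10)*(-65) = -4*11*(-65) = -44*(-65) = 2860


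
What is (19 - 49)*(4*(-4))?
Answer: 480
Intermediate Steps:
(19 - 49)*(4*(-4)) = -30*(-16) = 480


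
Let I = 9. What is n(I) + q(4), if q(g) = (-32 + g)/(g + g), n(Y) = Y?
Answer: 11/2 ≈ 5.5000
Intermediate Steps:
q(g) = (-32 + g)/(2*g) (q(g) = (-32 + g)/((2*g)) = (-32 + g)*(1/(2*g)) = (-32 + g)/(2*g))
n(I) + q(4) = 9 + (1/2)*(-32 + 4)/4 = 9 + (1/2)*(1/4)*(-28) = 9 - 7/2 = 11/2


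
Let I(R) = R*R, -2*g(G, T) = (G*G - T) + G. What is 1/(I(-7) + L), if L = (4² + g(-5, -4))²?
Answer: 1/65 ≈ 0.015385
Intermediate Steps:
g(G, T) = T/2 - G/2 - G²/2 (g(G, T) = -((G*G - T) + G)/2 = -((G² - T) + G)/2 = -(G + G² - T)/2 = T/2 - G/2 - G²/2)
I(R) = R²
L = 16 (L = (4² + ((½)*(-4) - ½*(-5) - ½*(-5)²))² = (16 + (-2 + 5/2 - ½*25))² = (16 + (-2 + 5/2 - 25/2))² = (16 - 12)² = 4² = 16)
1/(I(-7) + L) = 1/((-7)² + 16) = 1/(49 + 16) = 1/65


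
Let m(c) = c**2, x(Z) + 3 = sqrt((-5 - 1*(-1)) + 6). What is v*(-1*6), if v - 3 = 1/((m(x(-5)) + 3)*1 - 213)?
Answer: -710328/39529 - 36*sqrt(2)/39529 ≈ -17.971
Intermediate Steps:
x(Z) = -3 + sqrt(2) (x(Z) = -3 + sqrt((-5 - 1*(-1)) + 6) = -3 + sqrt((-5 + 1) + 6) = -3 + sqrt(-4 + 6) = -3 + sqrt(2))
v = 3 + 1/(-210 + (-3 + sqrt(2))**2) (v = 3 + 1/(((-3 + sqrt(2))**2 + 3)*1 - 213) = 3 + 1/((3 + (-3 + sqrt(2))**2)*1 - 213) = 3 + 1/((3 + (-3 + sqrt(2))**2) - 213) = 3 + 1/(-210 + (-3 + sqrt(2))**2) ≈ 2.9952)
v*(-1*6) = (118388/39529 + 6*sqrt(2)/39529)*(-1*6) = (118388/39529 + 6*sqrt(2)/39529)*(-6) = -710328/39529 - 36*sqrt(2)/39529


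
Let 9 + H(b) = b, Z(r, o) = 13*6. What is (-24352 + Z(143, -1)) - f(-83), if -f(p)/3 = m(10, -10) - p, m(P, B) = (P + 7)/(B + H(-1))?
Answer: -480551/20 ≈ -24028.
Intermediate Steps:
Z(r, o) = 78
H(b) = -9 + b
m(P, B) = (7 + P)/(-10 + B) (m(P, B) = (P + 7)/(B + (-9 - 1)) = (7 + P)/(B - 10) = (7 + P)/(-10 + B))
f(p) = 51/20 + 3*p (f(p) = -3*((7 + 10)/(-10 - 10) - p) = -3*(17/(-20) - p) = -3*(-1/20*17 - p) = -3*(-17/20 - p) = 51/20 + 3*p)
(-24352 + Z(143, -1)) - f(-83) = (-24352 + 78) - (51/20 + 3*(-83)) = -24274 - (51/20 - 249) = -24274 - 1*(-4929/20) = -24274 + 4929/20 = -480551/20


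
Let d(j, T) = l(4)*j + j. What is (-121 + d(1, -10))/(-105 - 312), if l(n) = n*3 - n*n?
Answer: 124/417 ≈ 0.29736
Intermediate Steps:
l(n) = -n² + 3*n (l(n) = 3*n - n² = -n² + 3*n)
d(j, T) = -3*j (d(j, T) = (4*(3 - 1*4))*j + j = (4*(3 - 4))*j + j = (4*(-1))*j + j = -4*j + j = -3*j)
(-121 + d(1, -10))/(-105 - 312) = (-121 - 3*1)/(-105 - 312) = (-121 - 3)/(-417) = -124*(-1/417) = 124/417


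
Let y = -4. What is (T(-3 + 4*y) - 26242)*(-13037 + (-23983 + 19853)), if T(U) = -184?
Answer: 453655142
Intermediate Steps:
(T(-3 + 4*y) - 26242)*(-13037 + (-23983 + 19853)) = (-184 - 26242)*(-13037 + (-23983 + 19853)) = -26426*(-13037 - 4130) = -26426*(-17167) = 453655142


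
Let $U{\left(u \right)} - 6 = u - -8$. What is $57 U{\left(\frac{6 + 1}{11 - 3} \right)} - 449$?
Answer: $\frac{3191}{8} \approx 398.88$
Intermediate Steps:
$U{\left(u \right)} = 14 + u$ ($U{\left(u \right)} = 6 + \left(u - -8\right) = 6 + \left(u + 8\right) = 6 + \left(8 + u\right) = 14 + u$)
$57 U{\left(\frac{6 + 1}{11 - 3} \right)} - 449 = 57 \left(14 + \frac{6 + 1}{11 - 3}\right) - 449 = 57 \left(14 + \frac{7}{8}\right) - 449 = 57 \cdot \frac{119}{8} - 449 = \frac{6783}{8} - 449 = \frac{3191}{8}$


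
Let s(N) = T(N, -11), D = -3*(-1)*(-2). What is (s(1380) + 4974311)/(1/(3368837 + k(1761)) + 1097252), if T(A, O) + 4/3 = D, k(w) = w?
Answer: 50299133970778/11095186190091 ≈ 4.5334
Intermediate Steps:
D = -6 (D = 3*(-2) = -6)
T(A, O) = -22/3 (T(A, O) = -4/3 - 6 = -22/3)
s(N) = -22/3
(s(1380) + 4974311)/(1/(3368837 + k(1761)) + 1097252) = (-22/3 + 4974311)/(1/(3368837 + 1761) + 1097252) = 14922911/(3*(1/3370598 + 1097252)) = 14922911/(3*(3698395396697/3370598)) = (14922911/3)*(3370598/3698395396697) = 50299133970778/11095186190091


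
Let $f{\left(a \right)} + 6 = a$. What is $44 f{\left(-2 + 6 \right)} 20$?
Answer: $-1760$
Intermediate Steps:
$f{\left(a \right)} = -6 + a$
$44 f{\left(-2 + 6 \right)} 20 = 44 \left(-6 + \left(-2 + 6\right)\right) 20 = 44 \left(-6 + 4\right) 20 = 44 \left(-2\right) 20 = \left(-88\right) 20 = -1760$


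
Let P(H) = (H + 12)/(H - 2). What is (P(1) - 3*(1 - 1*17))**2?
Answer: 1225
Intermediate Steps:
P(H) = (12 + H)/(-2 + H)
(P(1) - 3*(1 - 1*17))**2 = ((12 + 1)/(-2 + 1) - 3*(1 - 1*17))**2 = (13/(-1) - 3*(1 - 17))**2 = (-1*13 - 3*(-16))**2 = (-13 + 48)**2 = 35**2 = 1225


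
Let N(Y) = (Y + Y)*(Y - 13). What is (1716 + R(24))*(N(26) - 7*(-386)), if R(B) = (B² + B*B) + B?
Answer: 9769176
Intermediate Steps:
R(B) = B + 2*B² (R(B) = (B² + B²) + B = 2*B² + B = B + 2*B²)
N(Y) = 2*Y*(-13 + Y) (N(Y) = (2*Y)*(-13 + Y) = 2*Y*(-13 + Y))
(1716 + R(24))*(N(26) - 7*(-386)) = (1716 + 24*(1 + 2*24))*(2*26*(-13 + 26) - 7*(-386)) = (1716 + 24*(1 + 48))*(2*26*13 + 2702) = (1716 + 24*49)*(676 + 2702) = (1716 + 1176)*3378 = 2892*3378 = 9769176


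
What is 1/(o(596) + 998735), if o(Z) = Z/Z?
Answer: 1/998736 ≈ 1.0013e-6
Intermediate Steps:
o(Z) = 1
1/(o(596) + 998735) = 1/(1 + 998735) = 1/998736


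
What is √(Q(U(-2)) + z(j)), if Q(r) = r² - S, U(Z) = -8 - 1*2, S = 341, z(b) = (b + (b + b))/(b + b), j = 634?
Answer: I*√958/2 ≈ 15.476*I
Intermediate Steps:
z(b) = 3/2 (z(b) = (b + 2*b)/((2*b)) = (3*b)*(1/(2*b)) = 3/2)
U(Z) = -10 (U(Z) = -8 - 2 = -10)
Q(r) = -341 + r² (Q(r) = r² - 1*341 = r² - 341 = -341 + r²)
√(Q(U(-2)) + z(j)) = √((-341 + (-10)²) + 3/2) = √((-341 + 100) + 3/2) = √(-241 + 3/2) = √(-479/2) = I*√958/2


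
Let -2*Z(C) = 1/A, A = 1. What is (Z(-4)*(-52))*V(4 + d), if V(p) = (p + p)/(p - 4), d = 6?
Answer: 260/3 ≈ 86.667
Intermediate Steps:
V(p) = 2*p/(-4 + p) (V(p) = (2*p)/(-4 + p) = 2*p/(-4 + p))
Z(C) = -½ (Z(C) = -½/1 = -½*1 = -½)
(Z(-4)*(-52))*V(4 + d) = (-½*(-52))*(2*(4 + 6)/(-4 + (4 + 6))) = 26*(2*10/(-4 + 10)) = 26*(2*10/6) = 26*(2*10*(⅙)) = 26*(10/3) = 260/3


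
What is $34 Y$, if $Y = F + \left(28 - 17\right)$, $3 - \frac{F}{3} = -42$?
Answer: $4964$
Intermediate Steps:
$F = 135$ ($F = 9 - -126 = 9 + 126 = 135$)
$Y = 146$ ($Y = 135 + \left(28 - 17\right) = 135 + 11 = 146$)
$34 Y = 34 \cdot 146 = 4964$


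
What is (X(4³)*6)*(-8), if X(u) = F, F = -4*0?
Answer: 0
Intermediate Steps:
F = 0
X(u) = 0
(X(4³)*6)*(-8) = (0*6)*(-8) = 0*(-8) = 0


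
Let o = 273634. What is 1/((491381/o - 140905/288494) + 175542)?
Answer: 19735441799/3464424725297919 ≈ 5.6966e-6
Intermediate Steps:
1/((491381/o - 140905/288494) + 175542) = 1/((491381/273634 - 140905/288494) + 175542) = 1/(25801017861/19735441799 + 175542) = 1/(3464424725297919/19735441799) = 19735441799/3464424725297919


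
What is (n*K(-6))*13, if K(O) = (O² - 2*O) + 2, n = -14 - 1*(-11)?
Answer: -1950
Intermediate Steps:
n = -3 (n = -14 + 11 = -3)
K(O) = 2 + O² - 2*O
(n*K(-6))*13 = -3*(2 + (-6)² - 2*(-6))*13 = -3*(2 + 36 + 12)*13 = -3*50*13 = -150*13 = -1950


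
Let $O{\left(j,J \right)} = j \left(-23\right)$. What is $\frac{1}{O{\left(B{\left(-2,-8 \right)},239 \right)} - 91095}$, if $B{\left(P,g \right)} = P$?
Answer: $- \frac{1}{91049} \approx -1.0983 \cdot 10^{-5}$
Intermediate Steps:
$O{\left(j,J \right)} = - 23 j$
$\frac{1}{O{\left(B{\left(-2,-8 \right)},239 \right)} - 91095} = \frac{1}{\left(-23\right) \left(-2\right) - 91095} = \frac{1}{46 - 91095} = \frac{1}{-91049} = - \frac{1}{91049}$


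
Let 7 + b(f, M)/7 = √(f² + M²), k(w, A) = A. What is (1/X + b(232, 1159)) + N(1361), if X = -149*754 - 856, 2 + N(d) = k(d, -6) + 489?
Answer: 48903263/113202 + 7*√1397105 ≈ 8705.9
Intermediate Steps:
N(d) = 481 (N(d) = -2 + (-6 + 489) = -2 + 483 = 481)
b(f, M) = -49 + 7*√(M² + f²) (b(f, M) = -49 + 7*√(f² + M²) = -49 + 7*√(M² + f²))
X = -113202 (X = -112346 - 856 = -113202)
(1/X + b(232, 1159)) + N(1361) = (1/(-113202) + (-49 + 7*√(1159² + 232²))) + 481 = (-1/113202 + (-49 + 7*√(1343281 + 53824))) + 481 = (-1/113202 + (-49 + 7*√1397105)) + 481 = (-5546899/113202 + 7*√1397105) + 481 = 48903263/113202 + 7*√1397105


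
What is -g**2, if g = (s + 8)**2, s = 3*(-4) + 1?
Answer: -81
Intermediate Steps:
s = -11 (s = -12 + 1 = -11)
g = 9 (g = (-11 + 8)**2 = (-3)**2 = 9)
-g**2 = -1*9**2 = -1*81 = -81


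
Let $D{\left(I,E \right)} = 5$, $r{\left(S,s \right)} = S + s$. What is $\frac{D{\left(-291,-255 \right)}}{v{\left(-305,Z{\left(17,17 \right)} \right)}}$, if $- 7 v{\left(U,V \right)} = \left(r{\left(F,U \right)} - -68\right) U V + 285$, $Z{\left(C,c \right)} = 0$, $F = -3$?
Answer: $- \frac{7}{57} \approx -0.12281$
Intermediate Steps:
$v{\left(U,V \right)} = - \frac{285}{7} - \frac{U V \left(65 + U\right)}{7}$ ($v{\left(U,V \right)} = - \frac{\left(\left(-3 + U\right) - -68\right) U V + 285}{7} = - \frac{\left(\left(-3 + U\right) + 68\right) U V + 285}{7} = - \frac{\left(65 + U\right) U V + 285}{7} = - \frac{U \left(65 + U\right) V + 285}{7} = - \frac{U V \left(65 + U\right) + 285}{7} = - \frac{285 + U V \left(65 + U\right)}{7} = - \frac{285}{7} - \frac{U V \left(65 + U\right)}{7}$)
$\frac{D{\left(-291,-255 \right)}}{v{\left(-305,Z{\left(17,17 \right)} \right)}} = \frac{5}{- \frac{285}{7} - \left(- \frac{19825}{7}\right) 0 - 0 \left(-305\right)^{2}} = \frac{5}{- \frac{285}{7} + 0 - 0 \cdot 93025} = \frac{5}{- \frac{285}{7} + 0 + 0} = \frac{5}{- \frac{285}{7}} = 5 \left(- \frac{7}{285}\right) = - \frac{7}{57}$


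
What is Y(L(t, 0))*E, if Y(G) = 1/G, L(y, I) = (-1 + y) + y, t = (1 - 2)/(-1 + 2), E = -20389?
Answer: 20389/3 ≈ 6796.3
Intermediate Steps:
t = -1 (t = -1/1 = -1*1 = -1)
L(y, I) = -1 + 2*y
Y(L(t, 0))*E = -20389/(-1 + 2*(-1)) = -20389/(-1 - 2) = -20389/(-3) = -⅓*(-20389) = 20389/3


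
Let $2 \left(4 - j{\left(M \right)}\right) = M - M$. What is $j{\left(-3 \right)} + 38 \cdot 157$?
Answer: $5970$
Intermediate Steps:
$j{\left(M \right)} = 4$ ($j{\left(M \right)} = 4 - \frac{M - M}{2} = 4 - 0 = 4 + 0 = 4$)
$j{\left(-3 \right)} + 38 \cdot 157 = 4 + 38 \cdot 157 = 4 + 5966 = 5970$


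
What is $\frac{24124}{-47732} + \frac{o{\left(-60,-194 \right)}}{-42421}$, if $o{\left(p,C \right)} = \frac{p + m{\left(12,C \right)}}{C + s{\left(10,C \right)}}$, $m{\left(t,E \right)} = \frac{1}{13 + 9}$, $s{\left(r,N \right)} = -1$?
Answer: $- \frac{1097573848417}{2171640011970} \approx -0.50541$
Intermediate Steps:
$m{\left(t,E \right)} = \frac{1}{22}$
$o{\left(p,C \right)} = \frac{\frac{1}{22} + p}{-1 + C}$ ($o{\left(p,C \right)} = \frac{p + \frac{1}{22}}{C - 1} = \frac{\frac{1}{22} + p}{-1 + C}$)
$\frac{24124}{-47732} + \frac{o{\left(-60,-194 \right)}}{-42421} = \frac{24124}{-47732} + \frac{\frac{1}{-1 - 194} \left(\frac{1}{22} - 60\right)}{-42421} = 24124 \left(- \frac{1}{47732}\right) + \frac{1}{-195} \left(- \frac{1319}{22}\right) \left(- \frac{1}{42421}\right) = - \frac{6031}{11933} + \left(- \frac{1}{195}\right) \left(- \frac{1319}{22}\right) \left(- \frac{1}{42421}\right) = - \frac{6031}{11933} + \frac{1319}{4290} \left(- \frac{1}{42421}\right) = - \frac{6031}{11933} - \frac{1319}{181986090} = - \frac{1097573848417}{2171640011970}$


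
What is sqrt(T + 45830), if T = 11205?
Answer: sqrt(57035) ≈ 238.82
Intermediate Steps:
sqrt(T + 45830) = sqrt(11205 + 45830) = sqrt(57035)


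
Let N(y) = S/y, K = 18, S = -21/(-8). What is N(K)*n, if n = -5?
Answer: -35/48 ≈ -0.72917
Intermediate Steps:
S = 21/8 (S = -21*(-1/8) = 21/8 ≈ 2.6250)
N(y) = 21/(8*y)
N(K)*n = ((21/8)/18)*(-5) = ((21/8)*(1/18))*(-5) = (7/48)*(-5) = -35/48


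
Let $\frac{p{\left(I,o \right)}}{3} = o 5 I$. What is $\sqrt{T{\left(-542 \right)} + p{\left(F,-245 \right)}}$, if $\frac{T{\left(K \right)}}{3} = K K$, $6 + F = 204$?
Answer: $\sqrt{153642} \approx 391.97$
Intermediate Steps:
$F = 198$ ($F = -6 + 204 = 198$)
$p{\left(I,o \right)} = 15 I o$ ($p{\left(I,o \right)} = 3 o 5 I = 3 \cdot 5 o I = 3 \cdot 5 I o = 15 I o$)
$T{\left(K \right)} = 3 K^{2}$ ($T{\left(K \right)} = 3 K K = 3 K^{2}$)
$\sqrt{T{\left(-542 \right)} + p{\left(F,-245 \right)}} = \sqrt{3 \left(-542\right)^{2} + 15 \cdot 198 \left(-245\right)} = \sqrt{3 \cdot 293764 - 727650} = \sqrt{881292 - 727650} = \sqrt{153642}$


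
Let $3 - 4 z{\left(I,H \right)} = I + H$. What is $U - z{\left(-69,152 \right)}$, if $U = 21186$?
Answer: $21206$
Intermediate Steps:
$z{\left(I,H \right)} = \frac{3}{4} - \frac{H}{4} - \frac{I}{4}$ ($z{\left(I,H \right)} = \frac{3}{4} - \frac{I + H}{4} = \frac{3}{4} - \frac{H + I}{4} = \frac{3}{4} - \left(\frac{H}{4} + \frac{I}{4}\right) = \frac{3}{4} - \frac{H}{4} - \frac{I}{4}$)
$U - z{\left(-69,152 \right)} = 21186 - \left(\frac{3}{4} - 38 - - \frac{69}{4}\right) = 21186 - \left(\frac{3}{4} - 38 + \frac{69}{4}\right) = 21186 - -20 = 21186 + 20 = 21206$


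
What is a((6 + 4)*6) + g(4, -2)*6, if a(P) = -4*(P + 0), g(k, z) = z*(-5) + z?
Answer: -192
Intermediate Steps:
g(k, z) = -4*z (g(k, z) = -5*z + z = -4*z)
a(P) = -4*P
a((6 + 4)*6) + g(4, -2)*6 = -4*(6 + 4)*6 - 4*(-2)*6 = -40*6 + 8*6 = -4*60 + 48 = -240 + 48 = -192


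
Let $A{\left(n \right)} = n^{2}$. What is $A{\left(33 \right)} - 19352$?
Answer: $-18263$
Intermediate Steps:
$A{\left(33 \right)} - 19352 = 33^{2} - 19352 = 1089 - 19352 = -18263$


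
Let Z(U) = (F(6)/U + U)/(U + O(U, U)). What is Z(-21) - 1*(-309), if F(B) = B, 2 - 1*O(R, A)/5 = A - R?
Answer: 23942/77 ≈ 310.94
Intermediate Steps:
O(R, A) = 10 - 5*A + 5*R (O(R, A) = 10 - 5*(A - R) = 10 + (-5*A + 5*R) = 10 - 5*A + 5*R)
Z(U) = (U + 6/U)/(10 + U) (Z(U) = (6/U + U)/(U + (10 - 5*U + 5*U)) = (U + 6/U)/(U + 10) = (U + 6/U)/(10 + U))
Z(-21) - 1*(-309) = (6 + (-21)**2)/((-21)*(10 - 21)) - 1*(-309) = -1/21*(6 + 441)/(-11) + 309 = -1/21*(-1/11)*447 + 309 = 149/77 + 309 = 23942/77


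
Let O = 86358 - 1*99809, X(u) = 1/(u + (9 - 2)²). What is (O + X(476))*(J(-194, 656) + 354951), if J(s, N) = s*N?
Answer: -1607874136738/525 ≈ -3.0626e+9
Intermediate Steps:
J(s, N) = N*s
X(u) = 1/(49 + u) (X(u) = 1/(u + 7²) = 1/(u + 49) = 1/(49 + u))
O = -13451 (O = 86358 - 99809 = -13451)
(O + X(476))*(J(-194, 656) + 354951) = (-13451 + 1/(49 + 476))*(656*(-194) + 354951) = (-13451 + 1/525)*(-127264 + 354951) = (-13451 + 1/525)*227687 = -7061774/525*227687 = -1607874136738/525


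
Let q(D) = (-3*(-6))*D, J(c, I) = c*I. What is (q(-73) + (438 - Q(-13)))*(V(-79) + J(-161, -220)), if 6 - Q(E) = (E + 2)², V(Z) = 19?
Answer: -26969079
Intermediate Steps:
J(c, I) = I*c
q(D) = 18*D
Q(E) = 6 - (2 + E)² (Q(E) = 6 - (E + 2)² = 6 - (2 + E)²)
(q(-73) + (438 - Q(-13)))*(V(-79) + J(-161, -220)) = (18*(-73) + (438 - (6 - (2 - 13)²)))*(19 - 220*(-161)) = (-1314 + (438 - (6 - 1*(-11)²)))*(19 + 35420) = (-1314 + (438 - (6 - 1*121)))*35439 = (-1314 + (438 - (6 - 121)))*35439 = (-1314 + (438 - 1*(-115)))*35439 = (-1314 + (438 + 115))*35439 = (-1314 + 553)*35439 = -761*35439 = -26969079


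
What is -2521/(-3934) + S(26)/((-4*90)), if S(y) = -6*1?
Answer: 77597/118020 ≈ 0.65749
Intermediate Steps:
S(y) = -6
-2521/(-3934) + S(26)/((-4*90)) = -2521/(-3934) - 6/((-4*90)) = -2521*(-1/3934) - 6/(-360) = 2521/3934 - 6*(-1/360) = 2521/3934 + 1/60 = 77597/118020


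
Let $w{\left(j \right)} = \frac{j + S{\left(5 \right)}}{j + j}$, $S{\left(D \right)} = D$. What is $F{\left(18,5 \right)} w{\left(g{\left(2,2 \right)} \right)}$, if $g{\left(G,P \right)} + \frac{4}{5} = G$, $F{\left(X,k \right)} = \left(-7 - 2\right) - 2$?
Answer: $- \frac{341}{12} \approx -28.417$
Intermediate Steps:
$F{\left(X,k \right)} = -11$ ($F{\left(X,k \right)} = -9 - 2 = -11$)
$g{\left(G,P \right)} = - \frac{4}{5} + G$
$w{\left(j \right)} = \frac{5 + j}{2 j}$ ($w{\left(j \right)} = \frac{j + 5}{j + j} = \frac{5 + j}{2 j}$)
$F{\left(18,5 \right)} w{\left(g{\left(2,2 \right)} \right)} = - 11 \frac{5 + \left(- \frac{4}{5} + 2\right)}{2 \left(- \frac{4}{5} + 2\right)} = - 11 \frac{5 + \frac{6}{5}}{2 \cdot \frac{6}{5}} = - 11 \cdot \frac{1}{2} \cdot \frac{5}{6} \cdot \frac{31}{5} = \left(-11\right) \frac{31}{12} = - \frac{341}{12}$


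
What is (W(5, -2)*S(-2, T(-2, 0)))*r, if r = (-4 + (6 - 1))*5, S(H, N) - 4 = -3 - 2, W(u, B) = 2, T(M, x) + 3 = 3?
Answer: -10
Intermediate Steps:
T(M, x) = 0 (T(M, x) = -3 + 3 = 0)
S(H, N) = -1 (S(H, N) = 4 + (-3 - 2) = 4 - 5 = -1)
r = 5 (r = (-4 + 5)*5 = 1*5 = 5)
(W(5, -2)*S(-2, T(-2, 0)))*r = (2*(-1))*5 = -2*5 = -10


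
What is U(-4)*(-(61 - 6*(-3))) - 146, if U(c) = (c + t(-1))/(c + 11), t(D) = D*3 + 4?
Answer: -785/7 ≈ -112.14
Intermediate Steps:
t(D) = 4 + 3*D (t(D) = 3*D + 4 = 4 + 3*D)
U(c) = (1 + c)/(11 + c) (U(c) = (c + (4 + 3*(-1)))/(c + 11) = (c + (4 - 3))/(11 + c) = (c + 1)/(11 + c) = (1 + c)/(11 + c))
U(-4)*(-(61 - 6*(-3))) - 146 = ((1 - 4)/(11 - 4))*(-(61 - 6*(-3))) - 146 = (-3/7)*(-(61 - 1*(-18))) - 146 = ((1/7)*(-3))*(-(61 + 18)) - 146 = -(-3)*79/7 - 146 = -3/7*(-79) - 146 = 237/7 - 146 = -785/7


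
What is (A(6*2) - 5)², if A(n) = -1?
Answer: 36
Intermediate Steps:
(A(6*2) - 5)² = (-1 - 5)² = (-6)² = 36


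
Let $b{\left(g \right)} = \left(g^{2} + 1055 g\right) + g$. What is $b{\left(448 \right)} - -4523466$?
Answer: $5197258$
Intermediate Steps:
$b{\left(g \right)} = g^{2} + 1056 g$
$b{\left(448 \right)} - -4523466 = 448 \left(1056 + 448\right) - -4523466 = 448 \cdot 1504 + 4523466 = 673792 + 4523466 = 5197258$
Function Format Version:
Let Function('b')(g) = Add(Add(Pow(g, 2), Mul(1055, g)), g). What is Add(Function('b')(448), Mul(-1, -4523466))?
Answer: 5197258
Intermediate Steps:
Function('b')(g) = Add(Pow(g, 2), Mul(1056, g))
Add(Function('b')(448), Mul(-1, -4523466)) = Add(Mul(448, Add(1056, 448)), Mul(-1, -4523466)) = Add(Mul(448, 1504), 4523466) = Add(673792, 4523466) = 5197258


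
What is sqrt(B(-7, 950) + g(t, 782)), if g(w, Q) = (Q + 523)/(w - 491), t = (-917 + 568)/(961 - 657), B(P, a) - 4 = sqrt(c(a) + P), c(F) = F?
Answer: sqrt(3353525524 + 2487116641*sqrt(943))/49871 ≈ 5.6619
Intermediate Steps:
B(P, a) = 4 + sqrt(P + a) (B(P, a) = 4 + sqrt(a + P) = 4 + sqrt(P + a))
t = -349/304 ≈ -1.1480
g(w, Q) = (523 + Q)/(-491 + w)
sqrt(B(-7, 950) + g(t, 782)) = sqrt((4 + sqrt(-7 + 950)) + (523 + 782)/(-491 - 349/304)) = sqrt((4 + sqrt(943)) + 1305/(-149613/304)) = sqrt((4 + sqrt(943)) - 304/149613*1305) = sqrt((4 + sqrt(943)) - 132240/49871) = sqrt(67244/49871 + sqrt(943))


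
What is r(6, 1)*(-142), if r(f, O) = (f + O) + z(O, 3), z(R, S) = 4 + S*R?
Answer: -1988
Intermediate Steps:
z(R, S) = 4 + R*S
r(f, O) = 4 + f + 4*O (r(f, O) = (f + O) + (4 + O*3) = (O + f) + (4 + 3*O) = 4 + f + 4*O)
r(6, 1)*(-142) = (4 + 6 + 4*1)*(-142) = (4 + 6 + 4)*(-142) = 14*(-142) = -1988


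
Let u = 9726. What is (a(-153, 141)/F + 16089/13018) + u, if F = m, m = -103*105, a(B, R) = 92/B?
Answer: 209532634139771/21540819510 ≈ 9727.2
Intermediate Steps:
m = -10815
F = -10815
(a(-153, 141)/F + 16089/13018) + u = ((92/(-153))/(-10815) + 16089/13018) + 9726 = ((92*(-1/153))*(-1/10815) + 16089*(1/13018)) + 9726 = (-92/153*(-1/10815) + 16089/13018) + 9726 = (92/1654695 + 16089/13018) + 9726 = 26623585511/21540819510 + 9726 = 209532634139771/21540819510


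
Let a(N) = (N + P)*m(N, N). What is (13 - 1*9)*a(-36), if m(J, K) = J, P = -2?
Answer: 5472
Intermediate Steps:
a(N) = N*(-2 + N) (a(N) = (N - 2)*N = (-2 + N)*N = N*(-2 + N))
(13 - 1*9)*a(-36) = (13 - 1*9)*(-36*(-2 - 36)) = (13 - 9)*(-36*(-38)) = 4*1368 = 5472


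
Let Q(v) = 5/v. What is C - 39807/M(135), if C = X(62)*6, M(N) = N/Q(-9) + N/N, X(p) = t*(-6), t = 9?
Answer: -38601/242 ≈ -159.51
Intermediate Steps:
X(p) = -54 (X(p) = 9*(-6) = -54)
M(N) = 1 - 9*N/5 (M(N) = N/((5/(-9))) + N/N = N/((5*(-⅑))) + 1 = N/(-5/9) + 1 = N*(-9/5) + 1 = -9*N/5 + 1 = 1 - 9*N/5)
C = -324 (C = -54*6 = -324)
C - 39807/M(135) = -324 - 39807/(1 - 9/5*135) = -324 - 39807/(1 - 243) = -324 - 39807/(-242) = -324 - 39807*(-1)/242 = -324 - 1*(-39807/242) = -324 + 39807/242 = -38601/242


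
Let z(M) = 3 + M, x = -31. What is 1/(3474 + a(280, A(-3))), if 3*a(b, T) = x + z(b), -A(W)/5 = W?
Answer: 1/3558 ≈ 0.00028106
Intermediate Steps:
A(W) = -5*W
a(b, T) = -28/3 + b/3 (a(b, T) = (-31 + (3 + b))/3 = (-28 + b)/3 = -28/3 + b/3)
1/(3474 + a(280, A(-3))) = 1/(3474 + (-28/3 + (⅓)*280)) = 1/(3474 + (-28/3 + 280/3)) = 1/(3474 + 84) = 1/3558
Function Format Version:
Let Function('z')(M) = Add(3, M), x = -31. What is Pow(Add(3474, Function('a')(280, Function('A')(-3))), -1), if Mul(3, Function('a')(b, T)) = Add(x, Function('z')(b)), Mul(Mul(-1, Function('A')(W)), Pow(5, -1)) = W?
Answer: Rational(1, 3558) ≈ 0.00028106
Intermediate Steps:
Function('A')(W) = Mul(-5, W)
Function('a')(b, T) = Add(Rational(-28, 3), Mul(Rational(1, 3), b)) (Function('a')(b, T) = Mul(Rational(1, 3), Add(-31, Add(3, b))) = Mul(Rational(1, 3), Add(-28, b)) = Add(Rational(-28, 3), Mul(Rational(1, 3), b)))
Pow(Add(3474, Function('a')(280, Function('A')(-3))), -1) = Pow(Add(3474, Add(Rational(-28, 3), Mul(Rational(1, 3), 280))), -1) = Pow(Add(3474, Add(Rational(-28, 3), Rational(280, 3))), -1) = Pow(Add(3474, 84), -1) = Pow(3558, -1) = Rational(1, 3558)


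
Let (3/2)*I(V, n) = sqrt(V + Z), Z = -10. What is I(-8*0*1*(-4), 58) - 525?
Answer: -525 + 2*I*sqrt(10)/3 ≈ -525.0 + 2.1082*I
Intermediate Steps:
I(V, n) = 2*sqrt(-10 + V)/3 (I(V, n) = 2*sqrt(V - 10)/3 = 2*sqrt(-10 + V)/3)
I(-8*0*1*(-4), 58) - 525 = 2*sqrt(-10 - 8*0*1*(-4))/3 - 525 = 2*sqrt(-10 - 0*(-4))/3 - 525 = 2*sqrt(-10 - 8*0)/3 - 525 = 2*sqrt(-10 + 0)/3 - 525 = 2*sqrt(-10)/3 - 525 = 2*(I*sqrt(10))/3 - 525 = 2*I*sqrt(10)/3 - 525 = -525 + 2*I*sqrt(10)/3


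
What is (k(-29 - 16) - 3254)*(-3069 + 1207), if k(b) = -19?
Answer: 6094326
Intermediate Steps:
(k(-29 - 16) - 3254)*(-3069 + 1207) = (-19 - 3254)*(-3069 + 1207) = -3273*(-1862) = 6094326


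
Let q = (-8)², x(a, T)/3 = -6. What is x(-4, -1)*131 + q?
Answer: -2294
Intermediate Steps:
x(a, T) = -18 (x(a, T) = 3*(-6) = -18)
q = 64
x(-4, -1)*131 + q = -18*131 + 64 = -2358 + 64 = -2294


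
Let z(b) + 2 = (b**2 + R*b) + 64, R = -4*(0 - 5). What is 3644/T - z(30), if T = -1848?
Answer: -722555/462 ≈ -1564.0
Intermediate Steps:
R = 20 (R = -4*(-5) = 20)
z(b) = 62 + b**2 + 20*b (z(b) = -2 + ((b**2 + 20*b) + 64) = -2 + (64 + b**2 + 20*b) = 62 + b**2 + 20*b)
3644/T - z(30) = 3644/(-1848) - (62 + 30**2 + 20*30) = 3644*(-1/1848) - (62 + 900 + 600) = -911/462 - 1*1562 = -911/462 - 1562 = -722555/462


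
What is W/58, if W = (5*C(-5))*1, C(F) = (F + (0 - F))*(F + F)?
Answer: 0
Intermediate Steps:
C(F) = 0 (C(F) = (F - F)*(2*F) = 0*(2*F) = 0)
W = 0 (W = (5*0)*1 = 0*1 = 0)
W/58 = 0/58 = 0*(1/58) = 0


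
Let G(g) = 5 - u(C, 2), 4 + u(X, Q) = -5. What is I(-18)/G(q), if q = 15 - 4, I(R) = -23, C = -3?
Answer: -23/14 ≈ -1.6429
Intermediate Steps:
u(X, Q) = -9 (u(X, Q) = -4 - 5 = -9)
q = 11
G(g) = 14 (G(g) = 5 - 1*(-9) = 5 + 9 = 14)
I(-18)/G(q) = -23/14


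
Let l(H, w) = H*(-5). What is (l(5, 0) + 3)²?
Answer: 484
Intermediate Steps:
l(H, w) = -5*H
(l(5, 0) + 3)² = (-5*5 + 3)² = (-25 + 3)² = (-22)² = 484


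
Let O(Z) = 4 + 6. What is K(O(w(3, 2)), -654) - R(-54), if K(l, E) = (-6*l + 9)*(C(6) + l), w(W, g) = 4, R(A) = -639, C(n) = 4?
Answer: -75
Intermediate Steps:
O(Z) = 10
K(l, E) = (4 + l)*(9 - 6*l) (K(l, E) = (-6*l + 9)*(4 + l) = (9 - 6*l)*(4 + l) = (4 + l)*(9 - 6*l))
K(O(w(3, 2)), -654) - R(-54) = (36 - 15*10 - 6*10²) - 1*(-639) = (36 - 150 - 6*100) + 639 = (36 - 150 - 600) + 639 = -714 + 639 = -75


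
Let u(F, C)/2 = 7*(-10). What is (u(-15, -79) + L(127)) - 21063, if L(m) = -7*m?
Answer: -22092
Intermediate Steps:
u(F, C) = -140 (u(F, C) = 2*(7*(-10)) = 2*(-70) = -140)
(u(-15, -79) + L(127)) - 21063 = (-140 - 7*127) - 21063 = (-140 - 889) - 21063 = -1029 - 21063 = -22092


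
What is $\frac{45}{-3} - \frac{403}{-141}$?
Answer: $- \frac{1712}{141} \approx -12.142$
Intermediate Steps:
$\frac{45}{-3} - \frac{403}{-141} = 45 \left(- \frac{1}{3}\right) - - \frac{403}{141} = -15 + \frac{403}{141} = - \frac{1712}{141}$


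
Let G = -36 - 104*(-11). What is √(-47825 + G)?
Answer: I*√46717 ≈ 216.14*I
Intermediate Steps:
G = 1108 (G = -36 + 1144 = 1108)
√(-47825 + G) = √(-47825 + 1108) = √(-46717) = I*√46717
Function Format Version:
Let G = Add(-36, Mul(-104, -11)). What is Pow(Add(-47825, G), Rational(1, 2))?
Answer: Mul(I, Pow(46717, Rational(1, 2))) ≈ Mul(216.14, I)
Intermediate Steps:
G = 1108 (G = Add(-36, 1144) = 1108)
Pow(Add(-47825, G), Rational(1, 2)) = Pow(Add(-47825, 1108), Rational(1, 2)) = Pow(-46717, Rational(1, 2)) = Mul(I, Pow(46717, Rational(1, 2)))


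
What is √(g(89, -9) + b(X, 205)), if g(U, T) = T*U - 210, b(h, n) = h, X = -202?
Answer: I*√1213 ≈ 34.828*I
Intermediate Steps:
g(U, T) = -210 + T*U
√(g(89, -9) + b(X, 205)) = √((-210 - 9*89) - 202) = √((-210 - 801) - 202) = √(-1011 - 202) = √(-1213) = I*√1213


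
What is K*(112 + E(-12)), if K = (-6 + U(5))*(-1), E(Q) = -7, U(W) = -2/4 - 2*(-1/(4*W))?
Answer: 672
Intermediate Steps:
U(W) = -1/2 + 1/(2*W) (U(W) = -2*1/4 - (-1)/(2*W) = -1/2 + 1/(2*W))
K = 32/5 (K = (-6 + (1/2)*(1 - 1*5)/5)*(-1) = (-6 + (1/2)*(1/5)*(1 - 5))*(-1) = (-6 + (1/2)*(1/5)*(-4))*(-1) = (-6 - 2/5)*(-1) = -32/5*(-1) = 32/5 ≈ 6.4000)
K*(112 + E(-12)) = 32*(112 - 7)/5 = (32/5)*105 = 672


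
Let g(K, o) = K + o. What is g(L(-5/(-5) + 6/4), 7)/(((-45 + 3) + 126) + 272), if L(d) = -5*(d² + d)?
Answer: -147/1424 ≈ -0.10323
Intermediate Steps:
L(d) = -5*d - 5*d² (L(d) = -5*(d + d²) = -5*d - 5*d²)
g(L(-5/(-5) + 6/4), 7)/(((-45 + 3) + 126) + 272) = (-5*(-5/(-5) + 6/4)*(1 + (-5/(-5) + 6/4)) + 7)/(((-45 + 3) + 126) + 272) = (-5*(-5*(-⅕) + 6*(¼))*(1 + (-5*(-⅕) + 6*(¼))) + 7)/((-42 + 126) + 272) = (-5*(1 + 3/2)*(1 + (1 + 3/2)) + 7)/(84 + 272) = (-5*5/2*(1 + 5/2) + 7)/356 = (-5*5/2*7/2 + 7)*(1/356) = (-175/4 + 7)*(1/356) = -147/4*1/356 = -147/1424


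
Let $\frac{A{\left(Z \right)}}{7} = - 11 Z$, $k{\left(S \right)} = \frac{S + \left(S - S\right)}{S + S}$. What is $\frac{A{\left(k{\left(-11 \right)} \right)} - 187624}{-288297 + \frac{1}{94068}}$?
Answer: $\frac{3530607210}{5423904439} \approx 0.65093$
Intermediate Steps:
$k{\left(S \right)} = \frac{1}{2}$ ($k{\left(S \right)} = \frac{S + 0}{2 S} = S \frac{1}{2 S} = \frac{1}{2}$)
$A{\left(Z \right)} = - 77 Z$ ($A{\left(Z \right)} = 7 \left(- 11 Z\right) = - 77 Z$)
$\frac{A{\left(k{\left(-11 \right)} \right)} - 187624}{-288297 + \frac{1}{94068}} = \frac{\left(-77\right) \frac{1}{2} - 187624}{-288297 + \frac{1}{94068}} = \frac{- \frac{77}{2} - 187624}{-288297 + \frac{1}{94068}} = - \frac{375325}{2 \left(- \frac{27119522195}{94068}\right)} = \left(- \frac{375325}{2}\right) \left(- \frac{94068}{27119522195}\right) = \frac{3530607210}{5423904439}$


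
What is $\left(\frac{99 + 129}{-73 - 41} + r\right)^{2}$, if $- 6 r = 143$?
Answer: $\frac{24025}{36} \approx 667.36$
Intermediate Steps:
$r = - \frac{143}{6}$ ($r = \left(- \frac{1}{6}\right) 143 = - \frac{143}{6} \approx -23.833$)
$\left(\frac{99 + 129}{-73 - 41} + r\right)^{2} = \left(\frac{99 + 129}{-73 - 41} - \frac{143}{6}\right)^{2} = \left(\frac{228}{-114} - \frac{143}{6}\right)^{2} = \left(228 \left(- \frac{1}{114}\right) - \frac{143}{6}\right)^{2} = \left(-2 - \frac{143}{6}\right)^{2} = \left(- \frac{155}{6}\right)^{2} = \frac{24025}{36}$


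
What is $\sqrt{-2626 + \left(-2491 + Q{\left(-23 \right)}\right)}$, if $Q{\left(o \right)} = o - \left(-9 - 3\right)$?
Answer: $2 i \sqrt{1282} \approx 71.61 i$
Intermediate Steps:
$Q{\left(o \right)} = 12 + o$ ($Q{\left(o \right)} = o - -12 = o + 12 = 12 + o$)
$\sqrt{-2626 + \left(-2491 + Q{\left(-23 \right)}\right)} = \sqrt{-2626 + \left(-2491 + \left(12 - 23\right)\right)} = \sqrt{-2626 - 2502} = \sqrt{-5128} = 2 i \sqrt{1282}$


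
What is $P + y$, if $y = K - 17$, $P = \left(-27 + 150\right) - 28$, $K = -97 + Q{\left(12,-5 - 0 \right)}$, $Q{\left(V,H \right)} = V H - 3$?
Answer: $-82$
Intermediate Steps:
$Q{\left(V,H \right)} = -3 + H V$ ($Q{\left(V,H \right)} = H V - 3 = -3 + H V$)
$K = -160$ ($K = -97 + \left(-3 + \left(-5 - 0\right) 12\right) = -97 + \left(-3 + \left(-5 + 0\right) 12\right) = -97 - 63 = -160$)
$P = 95$ ($P = 123 - 28 = 95$)
$y = -177$ ($y = -160 - 17 = -177$)
$P + y = 95 - 177 = -82$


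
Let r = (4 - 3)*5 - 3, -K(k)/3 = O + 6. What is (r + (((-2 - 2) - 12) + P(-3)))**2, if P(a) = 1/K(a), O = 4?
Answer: 177241/900 ≈ 196.93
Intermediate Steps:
K(k) = -30 (K(k) = -3*(4 + 6) = -3*10 = -30)
P(a) = -1/30 (P(a) = 1/(-30) = -1/30)
r = 2 (r = 1*5 - 3 = 5 - 3 = 2)
(r + (((-2 - 2) - 12) + P(-3)))**2 = (2 + (((-2 - 2) - 12) - 1/30))**2 = (2 + ((-4 - 12) - 1/30))**2 = (2 + (-16 - 1/30))**2 = (2 - 481/30)**2 = (-421/30)**2 = 177241/900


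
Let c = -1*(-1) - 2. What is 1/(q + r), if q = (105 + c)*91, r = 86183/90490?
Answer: 90490/856483543 ≈ 0.00010565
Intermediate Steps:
r = 86183/90490 (r = 86183*(1/90490) = 86183/90490 ≈ 0.95240)
c = -1 (c = 1 - 2 = -1)
q = 9464 (q = (105 - 1)*91 = 104*91 = 9464)
1/(q + r) = 1/(9464 + 86183/90490) = 1/(856483543/90490) = 90490/856483543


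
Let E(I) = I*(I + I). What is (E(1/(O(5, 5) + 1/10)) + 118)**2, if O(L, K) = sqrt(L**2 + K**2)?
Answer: 8701439909285621124/624500149980001 - 117992812720000*sqrt(2)/624500149980001 ≈ 13933.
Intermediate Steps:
O(L, K) = sqrt(K**2 + L**2)
E(I) = 2*I**2 (E(I) = I*(2*I) = 2*I**2)
(E(1/(O(5, 5) + 1/10)) + 118)**2 = (2*(1/(sqrt(5**2 + 5**2) + 1/10))**2 + 118)**2 = (2*(1/(sqrt(25 + 25) + 1/10))**2 + 118)**2 = (2*(1/(sqrt(50) + 1/10))**2 + 118)**2 = (2*(1/(5*sqrt(2) + 1/10))**2 + 118)**2 = (2*(1/(1/10 + 5*sqrt(2)))**2 + 118)**2 = (2/(1/10 + 5*sqrt(2))**2 + 118)**2 = (118 + 2/(1/10 + 5*sqrt(2))**2)**2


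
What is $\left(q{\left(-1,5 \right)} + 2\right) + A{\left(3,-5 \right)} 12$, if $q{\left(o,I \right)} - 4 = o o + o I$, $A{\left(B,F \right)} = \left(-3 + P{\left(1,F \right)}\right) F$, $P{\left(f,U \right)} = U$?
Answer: $482$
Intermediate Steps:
$A{\left(B,F \right)} = F \left(-3 + F\right)$ ($A{\left(B,F \right)} = \left(-3 + F\right) F = F \left(-3 + F\right)$)
$q{\left(o,I \right)} = 4 + o^{2} + I o$ ($q{\left(o,I \right)} = 4 + \left(o o + o I\right) = 4 + \left(o^{2} + I o\right) = 4 + o^{2} + I o$)
$\left(q{\left(-1,5 \right)} + 2\right) + A{\left(3,-5 \right)} 12 = \left(\left(4 + \left(-1\right)^{2} + 5 \left(-1\right)\right) + 2\right) + - 5 \left(-3 - 5\right) 12 = \left(\left(4 + 1 - 5\right) + 2\right) + \left(-5\right) \left(-8\right) 12 = \left(0 + 2\right) + 40 \cdot 12 = 2 + 480 = 482$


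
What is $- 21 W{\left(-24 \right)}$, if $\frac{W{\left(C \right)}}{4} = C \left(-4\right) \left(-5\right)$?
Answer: $40320$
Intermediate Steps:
$W{\left(C \right)} = 80 C$ ($W{\left(C \right)} = 4 C \left(-4\right) \left(-5\right) = 4 - 4 C \left(-5\right) = 4 \cdot 20 C = 80 C$)
$- 21 W{\left(-24 \right)} = - 21 \cdot 80 \left(-24\right) = \left(-21\right) \left(-1920\right) = 40320$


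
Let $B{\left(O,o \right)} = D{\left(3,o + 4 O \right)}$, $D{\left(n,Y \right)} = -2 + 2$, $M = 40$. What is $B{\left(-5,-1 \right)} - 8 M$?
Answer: $-320$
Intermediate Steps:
$D{\left(n,Y \right)} = 0$
$B{\left(O,o \right)} = 0$
$B{\left(-5,-1 \right)} - 8 M = 0 - 320 = -320$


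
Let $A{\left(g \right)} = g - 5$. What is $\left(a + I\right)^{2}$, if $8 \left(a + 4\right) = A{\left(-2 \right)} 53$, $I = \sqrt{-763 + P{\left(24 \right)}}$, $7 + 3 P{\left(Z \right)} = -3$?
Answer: $\frac{340091}{192} - \frac{4433 i \sqrt{57}}{12} \approx 1771.3 - 2789.0 i$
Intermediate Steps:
$P{\left(Z \right)} = - \frac{10}{3}$ ($P{\left(Z \right)} = - \frac{7}{3} + \frac{1}{3} \left(-3\right) = - \frac{7}{3} - 1 = - \frac{10}{3}$)
$A{\left(g \right)} = -5 + g$
$I = \frac{11 i \sqrt{57}}{3}$ ($I = \sqrt{-763 - \frac{10}{3}} = \sqrt{- \frac{2299}{3}} = \frac{11 i \sqrt{57}}{3} \approx 27.683 i$)
$a = - \frac{403}{8}$ ($a = -4 + \frac{\left(-5 - 2\right) 53}{8} = -4 + \frac{\left(-7\right) 53}{8} = -4 + \frac{1}{8} \left(-371\right) = -4 - \frac{371}{8} = - \frac{403}{8} \approx -50.375$)
$\left(a + I\right)^{2} = \left(- \frac{403}{8} + \frac{11 i \sqrt{57}}{3}\right)^{2}$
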